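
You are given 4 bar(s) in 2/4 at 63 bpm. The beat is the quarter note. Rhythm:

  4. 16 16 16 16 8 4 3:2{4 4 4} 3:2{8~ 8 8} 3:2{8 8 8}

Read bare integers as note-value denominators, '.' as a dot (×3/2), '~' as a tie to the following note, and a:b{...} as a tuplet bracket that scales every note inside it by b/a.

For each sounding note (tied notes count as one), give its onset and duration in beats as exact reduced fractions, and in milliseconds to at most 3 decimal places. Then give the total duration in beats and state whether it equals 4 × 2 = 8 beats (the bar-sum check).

1) 0.0ms=0b +1428.571ms=3/2b
2) 1428.571ms=3/2b +238.095ms=1/4b
3) 1666.667ms=7/4b +238.095ms=1/4b
4) 1904.762ms=2b +238.095ms=1/4b
5) 2142.857ms=9/4b +238.095ms=1/4b
6) 2380.952ms=5/2b +476.19ms=1/2b
7) 2857.143ms=3b +952.381ms=1b
8) 3809.524ms=4b +634.921ms=2/3b
9) 4444.444ms=14/3b +634.921ms=2/3b
10) 5079.365ms=16/3b +634.921ms=2/3b
11) 5714.286ms=6b +634.921ms=2/3b
12) 6349.206ms=20/3b +317.46ms=1/3b
13) 6666.667ms=7b +317.46ms=1/3b
14) 6984.127ms=22/3b +317.46ms=1/3b
15) 7301.587ms=23/3b +317.46ms=1/3b
Σ=8b of 8 (63bpm 2/4) — PASS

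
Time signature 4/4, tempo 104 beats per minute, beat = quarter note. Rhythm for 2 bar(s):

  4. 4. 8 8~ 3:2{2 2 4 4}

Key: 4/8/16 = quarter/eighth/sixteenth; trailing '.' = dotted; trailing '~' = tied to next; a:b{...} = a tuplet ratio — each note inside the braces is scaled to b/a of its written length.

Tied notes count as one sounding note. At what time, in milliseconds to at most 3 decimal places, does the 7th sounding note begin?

note 7 onset = 22/3b = 4230.769ms

1. 0.0ms @ 0 + 865.385ms (3/2)
2. 865.385ms @ 3/2 + 865.385ms (3/2)
3. 1730.769ms @ 3 + 288.462ms (1/2)
4. 2019.231ms @ 7/2 + 1057.692ms (11/6)
5. 3076.923ms @ 16/3 + 769.231ms (4/3)
6. 3846.154ms @ 20/3 + 384.615ms (2/3)
7. 4230.769ms @ 22/3 + 384.615ms (2/3)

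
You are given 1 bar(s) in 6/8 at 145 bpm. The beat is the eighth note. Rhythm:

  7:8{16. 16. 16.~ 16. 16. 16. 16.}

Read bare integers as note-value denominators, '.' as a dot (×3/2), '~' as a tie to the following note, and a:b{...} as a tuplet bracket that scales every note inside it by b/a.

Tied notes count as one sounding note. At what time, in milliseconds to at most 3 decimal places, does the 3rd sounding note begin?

note 3 onset = 12/7b = 709.36ms

1. 0.0ms @ 0 + 354.68ms (6/7)
2. 354.68ms @ 6/7 + 354.68ms (6/7)
3. 709.36ms @ 12/7 + 709.36ms (12/7)
4. 1418.719ms @ 24/7 + 354.68ms (6/7)
5. 1773.399ms @ 30/7 + 354.68ms (6/7)
6. 2128.079ms @ 36/7 + 354.68ms (6/7)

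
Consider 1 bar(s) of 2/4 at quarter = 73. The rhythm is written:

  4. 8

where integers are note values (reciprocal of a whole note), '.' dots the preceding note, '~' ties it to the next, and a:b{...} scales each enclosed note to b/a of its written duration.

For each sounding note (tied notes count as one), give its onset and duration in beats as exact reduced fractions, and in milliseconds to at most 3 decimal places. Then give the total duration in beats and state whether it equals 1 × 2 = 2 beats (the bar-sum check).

1) 0.0ms=0b +1232.877ms=3/2b
2) 1232.877ms=3/2b +410.959ms=1/2b
Σ=2b of 2 (73bpm 2/4) — PASS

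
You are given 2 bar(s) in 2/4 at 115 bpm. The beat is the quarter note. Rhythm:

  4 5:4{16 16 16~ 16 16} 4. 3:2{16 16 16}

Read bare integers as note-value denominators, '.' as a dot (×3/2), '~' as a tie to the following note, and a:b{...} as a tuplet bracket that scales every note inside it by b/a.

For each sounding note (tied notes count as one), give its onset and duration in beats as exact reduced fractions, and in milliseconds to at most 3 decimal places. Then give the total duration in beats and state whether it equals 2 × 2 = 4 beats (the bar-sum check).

1) 0.0ms=0b +521.739ms=1b
2) 521.739ms=1b +104.348ms=1/5b
3) 626.087ms=6/5b +104.348ms=1/5b
4) 730.435ms=7/5b +208.696ms=2/5b
5) 939.13ms=9/5b +104.348ms=1/5b
6) 1043.478ms=2b +782.609ms=3/2b
7) 1826.087ms=7/2b +86.957ms=1/6b
8) 1913.043ms=11/3b +86.957ms=1/6b
9) 2000.0ms=23/6b +86.957ms=1/6b
Σ=4b of 4 (115bpm 2/4) — PASS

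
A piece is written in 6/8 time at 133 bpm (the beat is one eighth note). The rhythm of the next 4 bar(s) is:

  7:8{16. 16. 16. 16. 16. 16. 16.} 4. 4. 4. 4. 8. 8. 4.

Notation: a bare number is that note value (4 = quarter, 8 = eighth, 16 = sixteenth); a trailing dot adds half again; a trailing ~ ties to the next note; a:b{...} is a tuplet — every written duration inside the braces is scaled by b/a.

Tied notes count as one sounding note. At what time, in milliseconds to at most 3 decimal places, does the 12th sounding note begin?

note 12 onset = 18b = 8120.301ms

1. 0.0ms @ 0 + 386.681ms (6/7)
2. 386.681ms @ 6/7 + 386.681ms (6/7)
3. 773.362ms @ 12/7 + 386.681ms (6/7)
4. 1160.043ms @ 18/7 + 386.681ms (6/7)
5. 1546.724ms @ 24/7 + 386.681ms (6/7)
6. 1933.405ms @ 30/7 + 386.681ms (6/7)
7. 2320.086ms @ 36/7 + 386.681ms (6/7)
8. 2706.767ms @ 6 + 1353.383ms (3)
9. 4060.15ms @ 9 + 1353.383ms (3)
10. 5413.534ms @ 12 + 1353.383ms (3)
11. 6766.917ms @ 15 + 1353.383ms (3)
12. 8120.301ms @ 18 + 676.692ms (3/2)
13. 8796.992ms @ 39/2 + 676.692ms (3/2)
14. 9473.684ms @ 21 + 1353.383ms (3)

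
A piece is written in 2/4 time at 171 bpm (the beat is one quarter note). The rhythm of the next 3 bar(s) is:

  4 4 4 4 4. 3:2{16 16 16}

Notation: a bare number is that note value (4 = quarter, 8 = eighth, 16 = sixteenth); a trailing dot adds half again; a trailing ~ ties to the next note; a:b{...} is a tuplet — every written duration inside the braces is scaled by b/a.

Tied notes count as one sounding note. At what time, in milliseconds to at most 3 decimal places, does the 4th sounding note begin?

1. 0.0ms @ 0 + 350.877ms (1)
2. 350.877ms @ 1 + 350.877ms (1)
3. 701.754ms @ 2 + 350.877ms (1)
4. 1052.632ms @ 3 + 350.877ms (1)
5. 1403.509ms @ 4 + 526.316ms (3/2)
6. 1929.825ms @ 11/2 + 58.48ms (1/6)
7. 1988.304ms @ 17/3 + 58.48ms (1/6)
8. 2046.784ms @ 35/6 + 58.48ms (1/6)

note 4 onset = 3b = 1052.632ms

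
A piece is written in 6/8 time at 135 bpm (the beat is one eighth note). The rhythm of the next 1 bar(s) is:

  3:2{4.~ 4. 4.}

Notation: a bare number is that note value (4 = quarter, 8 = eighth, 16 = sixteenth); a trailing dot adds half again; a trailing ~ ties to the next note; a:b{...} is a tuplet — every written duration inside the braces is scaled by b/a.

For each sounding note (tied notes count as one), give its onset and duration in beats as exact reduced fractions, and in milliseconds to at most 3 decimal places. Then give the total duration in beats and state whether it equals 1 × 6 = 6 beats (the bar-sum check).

1) 0.0ms=0b +1777.778ms=4b
2) 1777.778ms=4b +888.889ms=2b
Σ=6b of 6 (135bpm 6/8) — PASS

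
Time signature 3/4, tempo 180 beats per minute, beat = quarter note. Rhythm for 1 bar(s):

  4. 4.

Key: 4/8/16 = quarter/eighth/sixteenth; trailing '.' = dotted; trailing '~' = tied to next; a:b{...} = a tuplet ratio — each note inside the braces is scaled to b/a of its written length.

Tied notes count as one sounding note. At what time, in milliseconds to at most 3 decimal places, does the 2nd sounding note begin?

note 2 onset = 3/2b = 500.0ms

1. 0.0ms @ 0 + 500.0ms (3/2)
2. 500.0ms @ 3/2 + 500.0ms (3/2)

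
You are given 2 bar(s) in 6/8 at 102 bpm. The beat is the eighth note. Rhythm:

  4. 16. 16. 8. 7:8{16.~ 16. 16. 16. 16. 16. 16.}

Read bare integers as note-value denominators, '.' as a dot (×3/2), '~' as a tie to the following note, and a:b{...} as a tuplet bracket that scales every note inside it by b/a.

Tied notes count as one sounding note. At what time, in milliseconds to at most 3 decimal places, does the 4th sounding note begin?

1. 0.0ms @ 0 + 1764.706ms (3)
2. 1764.706ms @ 3 + 441.176ms (3/4)
3. 2205.882ms @ 15/4 + 441.176ms (3/4)
4. 2647.059ms @ 9/2 + 882.353ms (3/2)
5. 3529.412ms @ 6 + 1008.403ms (12/7)
6. 4537.815ms @ 54/7 + 504.202ms (6/7)
7. 5042.017ms @ 60/7 + 504.202ms (6/7)
8. 5546.218ms @ 66/7 + 504.202ms (6/7)
9. 6050.42ms @ 72/7 + 504.202ms (6/7)
10. 6554.622ms @ 78/7 + 504.202ms (6/7)

note 4 onset = 9/2b = 2647.059ms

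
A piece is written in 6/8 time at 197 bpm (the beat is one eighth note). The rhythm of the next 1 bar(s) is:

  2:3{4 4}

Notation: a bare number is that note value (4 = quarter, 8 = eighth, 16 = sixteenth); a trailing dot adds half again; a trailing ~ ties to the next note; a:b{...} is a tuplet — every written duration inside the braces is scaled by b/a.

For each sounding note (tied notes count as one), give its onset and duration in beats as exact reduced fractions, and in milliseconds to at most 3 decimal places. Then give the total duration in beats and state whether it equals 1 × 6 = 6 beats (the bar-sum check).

1) 0.0ms=0b +913.706ms=3b
2) 913.706ms=3b +913.706ms=3b
Σ=6b of 6 (197bpm 6/8) — PASS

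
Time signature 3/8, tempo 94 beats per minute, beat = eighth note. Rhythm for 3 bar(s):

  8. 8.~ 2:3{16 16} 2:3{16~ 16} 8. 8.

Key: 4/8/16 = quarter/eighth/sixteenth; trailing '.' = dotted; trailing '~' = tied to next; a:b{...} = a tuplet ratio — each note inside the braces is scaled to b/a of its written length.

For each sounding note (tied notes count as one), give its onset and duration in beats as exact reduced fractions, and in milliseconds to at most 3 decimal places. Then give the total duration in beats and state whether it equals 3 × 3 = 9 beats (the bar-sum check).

1) 0.0ms=0b +957.447ms=3/2b
2) 957.447ms=3/2b +1436.17ms=9/4b
3) 2393.617ms=15/4b +478.723ms=3/4b
4) 2872.34ms=9/2b +957.447ms=3/2b
5) 3829.787ms=6b +957.447ms=3/2b
6) 4787.234ms=15/2b +957.447ms=3/2b
Σ=9b of 9 (94bpm 3/8) — PASS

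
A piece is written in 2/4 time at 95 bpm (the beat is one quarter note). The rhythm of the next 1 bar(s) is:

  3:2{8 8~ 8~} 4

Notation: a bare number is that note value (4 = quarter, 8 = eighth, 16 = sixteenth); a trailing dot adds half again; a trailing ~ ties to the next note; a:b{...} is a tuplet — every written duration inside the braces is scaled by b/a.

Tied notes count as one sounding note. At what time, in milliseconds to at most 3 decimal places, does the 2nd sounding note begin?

note 2 onset = 1/3b = 210.526ms

1. 0.0ms @ 0 + 210.526ms (1/3)
2. 210.526ms @ 1/3 + 1052.632ms (5/3)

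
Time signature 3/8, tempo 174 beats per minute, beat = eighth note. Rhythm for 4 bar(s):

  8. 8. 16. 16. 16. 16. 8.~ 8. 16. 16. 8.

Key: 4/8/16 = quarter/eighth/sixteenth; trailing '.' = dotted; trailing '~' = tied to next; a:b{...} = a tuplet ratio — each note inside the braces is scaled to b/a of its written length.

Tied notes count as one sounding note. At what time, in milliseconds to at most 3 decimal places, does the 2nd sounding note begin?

note 2 onset = 3/2b = 517.241ms

1. 0.0ms @ 0 + 517.241ms (3/2)
2. 517.241ms @ 3/2 + 517.241ms (3/2)
3. 1034.483ms @ 3 + 258.621ms (3/4)
4. 1293.103ms @ 15/4 + 258.621ms (3/4)
5. 1551.724ms @ 9/2 + 258.621ms (3/4)
6. 1810.345ms @ 21/4 + 258.621ms (3/4)
7. 2068.966ms @ 6 + 1034.483ms (3)
8. 3103.448ms @ 9 + 258.621ms (3/4)
9. 3362.069ms @ 39/4 + 258.621ms (3/4)
10. 3620.69ms @ 21/2 + 517.241ms (3/2)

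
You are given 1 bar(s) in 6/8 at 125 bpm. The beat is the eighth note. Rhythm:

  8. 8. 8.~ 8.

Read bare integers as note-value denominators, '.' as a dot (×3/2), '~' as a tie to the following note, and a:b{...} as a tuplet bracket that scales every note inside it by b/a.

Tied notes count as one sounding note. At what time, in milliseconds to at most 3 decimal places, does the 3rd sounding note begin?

1. 0.0ms @ 0 + 720.0ms (3/2)
2. 720.0ms @ 3/2 + 720.0ms (3/2)
3. 1440.0ms @ 3 + 1440.0ms (3)

note 3 onset = 3b = 1440.0ms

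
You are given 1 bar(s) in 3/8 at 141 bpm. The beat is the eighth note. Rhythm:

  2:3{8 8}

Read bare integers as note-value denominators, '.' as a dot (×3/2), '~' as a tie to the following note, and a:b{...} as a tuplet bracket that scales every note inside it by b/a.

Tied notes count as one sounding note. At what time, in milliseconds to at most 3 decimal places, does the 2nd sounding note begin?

note 2 onset = 3/2b = 638.298ms

1. 0.0ms @ 0 + 638.298ms (3/2)
2. 638.298ms @ 3/2 + 638.298ms (3/2)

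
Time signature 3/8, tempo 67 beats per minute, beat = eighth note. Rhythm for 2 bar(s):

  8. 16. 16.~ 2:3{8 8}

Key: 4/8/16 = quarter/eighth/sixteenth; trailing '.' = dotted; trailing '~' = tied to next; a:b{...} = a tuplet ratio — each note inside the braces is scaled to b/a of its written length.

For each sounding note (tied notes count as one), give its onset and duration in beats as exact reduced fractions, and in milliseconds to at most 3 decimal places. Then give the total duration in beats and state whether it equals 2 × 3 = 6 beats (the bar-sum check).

1) 0.0ms=0b +1343.284ms=3/2b
2) 1343.284ms=3/2b +671.642ms=3/4b
3) 2014.925ms=9/4b +2014.925ms=9/4b
4) 4029.851ms=9/2b +1343.284ms=3/2b
Σ=6b of 6 (67bpm 3/8) — PASS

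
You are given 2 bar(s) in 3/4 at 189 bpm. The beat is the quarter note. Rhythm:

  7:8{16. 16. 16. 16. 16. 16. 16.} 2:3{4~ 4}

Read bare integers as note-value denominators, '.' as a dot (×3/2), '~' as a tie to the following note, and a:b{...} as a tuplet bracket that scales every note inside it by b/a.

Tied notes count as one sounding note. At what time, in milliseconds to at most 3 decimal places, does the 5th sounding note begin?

1. 0.0ms @ 0 + 136.054ms (3/7)
2. 136.054ms @ 3/7 + 136.054ms (3/7)
3. 272.109ms @ 6/7 + 136.054ms (3/7)
4. 408.163ms @ 9/7 + 136.054ms (3/7)
5. 544.218ms @ 12/7 + 136.054ms (3/7)
6. 680.272ms @ 15/7 + 136.054ms (3/7)
7. 816.327ms @ 18/7 + 136.054ms (3/7)
8. 952.381ms @ 3 + 952.381ms (3)

note 5 onset = 12/7b = 544.218ms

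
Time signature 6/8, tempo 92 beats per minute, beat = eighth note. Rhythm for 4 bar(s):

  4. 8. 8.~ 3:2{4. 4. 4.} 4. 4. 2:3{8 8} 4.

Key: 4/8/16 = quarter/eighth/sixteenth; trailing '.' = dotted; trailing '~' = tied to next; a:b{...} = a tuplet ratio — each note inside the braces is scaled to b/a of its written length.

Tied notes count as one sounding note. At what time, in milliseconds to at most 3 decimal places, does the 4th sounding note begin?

1. 0.0ms @ 0 + 1956.522ms (3)
2. 1956.522ms @ 3 + 978.261ms (3/2)
3. 2934.783ms @ 9/2 + 2282.609ms (7/2)
4. 5217.391ms @ 8 + 1304.348ms (2)
5. 6521.739ms @ 10 + 1304.348ms (2)
6. 7826.087ms @ 12 + 1956.522ms (3)
7. 9782.609ms @ 15 + 1956.522ms (3)
8. 11739.13ms @ 18 + 978.261ms (3/2)
9. 12717.391ms @ 39/2 + 978.261ms (3/2)
10. 13695.652ms @ 21 + 1956.522ms (3)

note 4 onset = 8b = 5217.391ms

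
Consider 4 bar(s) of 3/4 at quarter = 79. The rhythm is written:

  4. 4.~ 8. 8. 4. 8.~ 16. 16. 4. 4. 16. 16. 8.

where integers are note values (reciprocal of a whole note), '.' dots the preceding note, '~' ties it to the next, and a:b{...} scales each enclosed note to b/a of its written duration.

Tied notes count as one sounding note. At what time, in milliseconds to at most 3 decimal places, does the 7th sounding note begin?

note 7 onset = 15/2b = 5696.203ms

1. 0.0ms @ 0 + 1139.241ms (3/2)
2. 1139.241ms @ 3/2 + 1708.861ms (9/4)
3. 2848.101ms @ 15/4 + 569.62ms (3/4)
4. 3417.722ms @ 9/2 + 1139.241ms (3/2)
5. 4556.962ms @ 6 + 854.43ms (9/8)
6. 5411.392ms @ 57/8 + 284.81ms (3/8)
7. 5696.203ms @ 15/2 + 1139.241ms (3/2)
8. 6835.443ms @ 9 + 1139.241ms (3/2)
9. 7974.684ms @ 21/2 + 284.81ms (3/8)
10. 8259.494ms @ 87/8 + 284.81ms (3/8)
11. 8544.304ms @ 45/4 + 569.62ms (3/4)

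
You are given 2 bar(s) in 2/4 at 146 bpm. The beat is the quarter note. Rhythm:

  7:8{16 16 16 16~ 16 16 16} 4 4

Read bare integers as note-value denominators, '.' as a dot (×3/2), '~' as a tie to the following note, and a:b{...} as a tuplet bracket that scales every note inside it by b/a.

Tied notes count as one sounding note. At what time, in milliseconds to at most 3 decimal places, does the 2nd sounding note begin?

1. 0.0ms @ 0 + 117.417ms (2/7)
2. 117.417ms @ 2/7 + 117.417ms (2/7)
3. 234.834ms @ 4/7 + 117.417ms (2/7)
4. 352.25ms @ 6/7 + 234.834ms (4/7)
5. 587.084ms @ 10/7 + 117.417ms (2/7)
6. 704.501ms @ 12/7 + 117.417ms (2/7)
7. 821.918ms @ 2 + 410.959ms (1)
8. 1232.877ms @ 3 + 410.959ms (1)

note 2 onset = 2/7b = 117.417ms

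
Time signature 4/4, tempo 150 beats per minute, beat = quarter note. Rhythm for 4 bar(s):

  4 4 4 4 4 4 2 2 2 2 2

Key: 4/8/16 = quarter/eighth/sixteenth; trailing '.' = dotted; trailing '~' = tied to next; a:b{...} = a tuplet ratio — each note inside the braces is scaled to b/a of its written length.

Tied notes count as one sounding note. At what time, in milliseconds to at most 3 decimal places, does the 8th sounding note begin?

note 8 onset = 8b = 3200.0ms

1. 0.0ms @ 0 + 400.0ms (1)
2. 400.0ms @ 1 + 400.0ms (1)
3. 800.0ms @ 2 + 400.0ms (1)
4. 1200.0ms @ 3 + 400.0ms (1)
5. 1600.0ms @ 4 + 400.0ms (1)
6. 2000.0ms @ 5 + 400.0ms (1)
7. 2400.0ms @ 6 + 800.0ms (2)
8. 3200.0ms @ 8 + 800.0ms (2)
9. 4000.0ms @ 10 + 800.0ms (2)
10. 4800.0ms @ 12 + 800.0ms (2)
11. 5600.0ms @ 14 + 800.0ms (2)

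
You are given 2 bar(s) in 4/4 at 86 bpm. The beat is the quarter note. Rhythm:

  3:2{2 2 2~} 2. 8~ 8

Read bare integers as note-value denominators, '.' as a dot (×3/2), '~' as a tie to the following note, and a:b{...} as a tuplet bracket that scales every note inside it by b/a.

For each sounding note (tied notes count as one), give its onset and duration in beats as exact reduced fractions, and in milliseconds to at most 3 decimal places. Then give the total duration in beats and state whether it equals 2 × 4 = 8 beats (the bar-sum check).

1) 0.0ms=0b +930.233ms=4/3b
2) 930.233ms=4/3b +930.233ms=4/3b
3) 1860.465ms=8/3b +3023.256ms=13/3b
4) 4883.721ms=7b +697.674ms=1b
Σ=8b of 8 (86bpm 4/4) — PASS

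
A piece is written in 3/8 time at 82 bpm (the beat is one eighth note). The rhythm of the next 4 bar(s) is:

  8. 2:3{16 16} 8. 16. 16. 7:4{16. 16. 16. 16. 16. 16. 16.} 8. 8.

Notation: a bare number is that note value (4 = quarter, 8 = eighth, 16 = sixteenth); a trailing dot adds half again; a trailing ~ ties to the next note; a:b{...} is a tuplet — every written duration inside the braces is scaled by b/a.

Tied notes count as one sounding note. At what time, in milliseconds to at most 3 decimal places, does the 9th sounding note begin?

note 9 onset = 48/7b = 5017.422ms

1. 0.0ms @ 0 + 1097.561ms (3/2)
2. 1097.561ms @ 3/2 + 548.78ms (3/4)
3. 1646.341ms @ 9/4 + 548.78ms (3/4)
4. 2195.122ms @ 3 + 1097.561ms (3/2)
5. 3292.683ms @ 9/2 + 548.78ms (3/4)
6. 3841.463ms @ 21/4 + 548.78ms (3/4)
7. 4390.244ms @ 6 + 313.589ms (3/7)
8. 4703.833ms @ 45/7 + 313.589ms (3/7)
9. 5017.422ms @ 48/7 + 313.589ms (3/7)
10. 5331.01ms @ 51/7 + 313.589ms (3/7)
11. 5644.599ms @ 54/7 + 313.589ms (3/7)
12. 5958.188ms @ 57/7 + 313.589ms (3/7)
13. 6271.777ms @ 60/7 + 313.589ms (3/7)
14. 6585.366ms @ 9 + 1097.561ms (3/2)
15. 7682.927ms @ 21/2 + 1097.561ms (3/2)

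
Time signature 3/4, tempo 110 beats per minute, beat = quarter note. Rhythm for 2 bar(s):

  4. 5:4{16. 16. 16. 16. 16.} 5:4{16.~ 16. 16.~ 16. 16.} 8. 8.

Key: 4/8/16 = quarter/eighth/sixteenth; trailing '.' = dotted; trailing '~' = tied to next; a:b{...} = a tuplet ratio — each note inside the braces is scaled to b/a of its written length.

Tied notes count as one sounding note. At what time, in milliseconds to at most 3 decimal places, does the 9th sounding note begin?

note 9 onset = 21/5b = 2290.909ms

1. 0.0ms @ 0 + 818.182ms (3/2)
2. 818.182ms @ 3/2 + 163.636ms (3/10)
3. 981.818ms @ 9/5 + 163.636ms (3/10)
4. 1145.455ms @ 21/10 + 163.636ms (3/10)
5. 1309.091ms @ 12/5 + 163.636ms (3/10)
6. 1472.727ms @ 27/10 + 163.636ms (3/10)
7. 1636.364ms @ 3 + 327.273ms (3/5)
8. 1963.636ms @ 18/5 + 327.273ms (3/5)
9. 2290.909ms @ 21/5 + 163.636ms (3/10)
10. 2454.545ms @ 9/2 + 409.091ms (3/4)
11. 2863.636ms @ 21/4 + 409.091ms (3/4)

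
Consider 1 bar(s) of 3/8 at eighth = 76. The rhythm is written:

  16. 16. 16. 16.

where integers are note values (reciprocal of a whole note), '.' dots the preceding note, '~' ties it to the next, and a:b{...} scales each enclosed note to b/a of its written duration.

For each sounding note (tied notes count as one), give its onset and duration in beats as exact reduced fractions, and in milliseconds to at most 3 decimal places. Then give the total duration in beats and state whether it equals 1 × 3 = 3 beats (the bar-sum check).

1) 0.0ms=0b +592.105ms=3/4b
2) 592.105ms=3/4b +592.105ms=3/4b
3) 1184.211ms=3/2b +592.105ms=3/4b
4) 1776.316ms=9/4b +592.105ms=3/4b
Σ=3b of 3 (76bpm 3/8) — PASS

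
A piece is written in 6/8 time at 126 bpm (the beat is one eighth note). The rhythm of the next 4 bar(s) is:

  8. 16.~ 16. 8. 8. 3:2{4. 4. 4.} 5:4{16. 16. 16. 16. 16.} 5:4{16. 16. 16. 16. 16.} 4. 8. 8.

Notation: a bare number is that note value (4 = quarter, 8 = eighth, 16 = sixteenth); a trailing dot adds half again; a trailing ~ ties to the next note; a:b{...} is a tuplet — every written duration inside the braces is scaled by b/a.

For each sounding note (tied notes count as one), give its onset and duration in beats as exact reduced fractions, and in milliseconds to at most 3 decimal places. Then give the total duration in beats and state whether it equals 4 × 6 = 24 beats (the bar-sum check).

1) 0.0ms=0b +714.286ms=3/2b
2) 714.286ms=3/2b +714.286ms=3/2b
3) 1428.571ms=3b +714.286ms=3/2b
4) 2142.857ms=9/2b +714.286ms=3/2b
5) 2857.143ms=6b +952.381ms=2b
6) 3809.524ms=8b +952.381ms=2b
7) 4761.905ms=10b +952.381ms=2b
8) 5714.286ms=12b +285.714ms=3/5b
9) 6000.0ms=63/5b +285.714ms=3/5b
10) 6285.714ms=66/5b +285.714ms=3/5b
11) 6571.429ms=69/5b +285.714ms=3/5b
12) 6857.143ms=72/5b +285.714ms=3/5b
13) 7142.857ms=15b +285.714ms=3/5b
14) 7428.571ms=78/5b +285.714ms=3/5b
15) 7714.286ms=81/5b +285.714ms=3/5b
16) 8000.0ms=84/5b +285.714ms=3/5b
17) 8285.714ms=87/5b +285.714ms=3/5b
18) 8571.429ms=18b +1428.571ms=3b
19) 10000.0ms=21b +714.286ms=3/2b
20) 10714.286ms=45/2b +714.286ms=3/2b
Σ=24b of 24 (126bpm 6/8) — PASS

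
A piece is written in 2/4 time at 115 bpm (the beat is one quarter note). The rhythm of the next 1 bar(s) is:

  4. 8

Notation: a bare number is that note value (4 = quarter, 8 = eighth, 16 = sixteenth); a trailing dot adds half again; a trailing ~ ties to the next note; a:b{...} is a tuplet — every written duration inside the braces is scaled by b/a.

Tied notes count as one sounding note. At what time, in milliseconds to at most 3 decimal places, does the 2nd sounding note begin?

note 2 onset = 3/2b = 782.609ms

1. 0.0ms @ 0 + 782.609ms (3/2)
2. 782.609ms @ 3/2 + 260.87ms (1/2)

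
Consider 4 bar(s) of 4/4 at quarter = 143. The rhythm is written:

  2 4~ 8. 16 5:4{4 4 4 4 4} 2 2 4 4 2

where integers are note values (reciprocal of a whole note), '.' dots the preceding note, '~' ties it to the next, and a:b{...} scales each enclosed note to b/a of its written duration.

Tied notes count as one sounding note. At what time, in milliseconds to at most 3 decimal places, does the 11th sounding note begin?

note 11 onset = 12b = 5034.965ms

1. 0.0ms @ 0 + 839.161ms (2)
2. 839.161ms @ 2 + 734.266ms (7/4)
3. 1573.427ms @ 15/4 + 104.895ms (1/4)
4. 1678.322ms @ 4 + 335.664ms (4/5)
5. 2013.986ms @ 24/5 + 335.664ms (4/5)
6. 2349.65ms @ 28/5 + 335.664ms (4/5)
7. 2685.315ms @ 32/5 + 335.664ms (4/5)
8. 3020.979ms @ 36/5 + 335.664ms (4/5)
9. 3356.643ms @ 8 + 839.161ms (2)
10. 4195.804ms @ 10 + 839.161ms (2)
11. 5034.965ms @ 12 + 419.58ms (1)
12. 5454.545ms @ 13 + 419.58ms (1)
13. 5874.126ms @ 14 + 839.161ms (2)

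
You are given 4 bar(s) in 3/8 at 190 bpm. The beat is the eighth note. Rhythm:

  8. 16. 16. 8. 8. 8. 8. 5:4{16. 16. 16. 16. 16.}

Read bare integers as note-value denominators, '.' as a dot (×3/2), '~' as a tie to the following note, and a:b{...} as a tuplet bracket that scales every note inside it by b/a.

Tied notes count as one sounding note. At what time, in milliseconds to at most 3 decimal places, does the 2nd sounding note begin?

note 2 onset = 3/2b = 473.684ms

1. 0.0ms @ 0 + 473.684ms (3/2)
2. 473.684ms @ 3/2 + 236.842ms (3/4)
3. 710.526ms @ 9/4 + 236.842ms (3/4)
4. 947.368ms @ 3 + 473.684ms (3/2)
5. 1421.053ms @ 9/2 + 473.684ms (3/2)
6. 1894.737ms @ 6 + 473.684ms (3/2)
7. 2368.421ms @ 15/2 + 473.684ms (3/2)
8. 2842.105ms @ 9 + 189.474ms (3/5)
9. 3031.579ms @ 48/5 + 189.474ms (3/5)
10. 3221.053ms @ 51/5 + 189.474ms (3/5)
11. 3410.526ms @ 54/5 + 189.474ms (3/5)
12. 3600.0ms @ 57/5 + 189.474ms (3/5)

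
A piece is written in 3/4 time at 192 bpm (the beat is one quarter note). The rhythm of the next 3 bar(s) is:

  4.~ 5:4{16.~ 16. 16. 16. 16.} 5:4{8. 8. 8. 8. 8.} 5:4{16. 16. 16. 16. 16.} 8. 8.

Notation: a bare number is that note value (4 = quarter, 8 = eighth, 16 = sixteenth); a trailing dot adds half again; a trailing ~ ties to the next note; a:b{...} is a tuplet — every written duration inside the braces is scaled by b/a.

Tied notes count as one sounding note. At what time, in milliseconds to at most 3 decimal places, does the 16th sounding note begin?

note 16 onset = 33/4b = 2578.125ms

1. 0.0ms @ 0 + 656.25ms (21/10)
2. 656.25ms @ 21/10 + 93.75ms (3/10)
3. 750.0ms @ 12/5 + 93.75ms (3/10)
4. 843.75ms @ 27/10 + 93.75ms (3/10)
5. 937.5ms @ 3 + 187.5ms (3/5)
6. 1125.0ms @ 18/5 + 187.5ms (3/5)
7. 1312.5ms @ 21/5 + 187.5ms (3/5)
8. 1500.0ms @ 24/5 + 187.5ms (3/5)
9. 1687.5ms @ 27/5 + 187.5ms (3/5)
10. 1875.0ms @ 6 + 93.75ms (3/10)
11. 1968.75ms @ 63/10 + 93.75ms (3/10)
12. 2062.5ms @ 33/5 + 93.75ms (3/10)
13. 2156.25ms @ 69/10 + 93.75ms (3/10)
14. 2250.0ms @ 36/5 + 93.75ms (3/10)
15. 2343.75ms @ 15/2 + 234.375ms (3/4)
16. 2578.125ms @ 33/4 + 234.375ms (3/4)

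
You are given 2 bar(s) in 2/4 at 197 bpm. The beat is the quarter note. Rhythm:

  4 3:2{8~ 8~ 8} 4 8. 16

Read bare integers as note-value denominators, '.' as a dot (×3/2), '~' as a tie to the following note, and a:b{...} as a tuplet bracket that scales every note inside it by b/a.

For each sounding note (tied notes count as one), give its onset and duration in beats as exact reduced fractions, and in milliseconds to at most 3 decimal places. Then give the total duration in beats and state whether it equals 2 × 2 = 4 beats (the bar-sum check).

1) 0.0ms=0b +304.569ms=1b
2) 304.569ms=1b +304.569ms=1b
3) 609.137ms=2b +304.569ms=1b
4) 913.706ms=3b +228.426ms=3/4b
5) 1142.132ms=15/4b +76.142ms=1/4b
Σ=4b of 4 (197bpm 2/4) — PASS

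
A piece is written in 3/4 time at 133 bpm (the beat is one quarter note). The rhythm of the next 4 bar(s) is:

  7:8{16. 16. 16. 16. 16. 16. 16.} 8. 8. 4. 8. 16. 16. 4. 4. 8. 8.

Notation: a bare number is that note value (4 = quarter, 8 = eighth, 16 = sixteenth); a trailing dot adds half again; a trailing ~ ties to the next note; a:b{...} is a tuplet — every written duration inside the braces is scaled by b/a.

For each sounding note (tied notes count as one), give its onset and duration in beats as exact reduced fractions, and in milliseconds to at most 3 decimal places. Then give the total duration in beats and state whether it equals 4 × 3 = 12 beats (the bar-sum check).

1) 0.0ms=0b +193.34ms=3/7b
2) 193.34ms=3/7b +193.34ms=3/7b
3) 386.681ms=6/7b +193.34ms=3/7b
4) 580.021ms=9/7b +193.34ms=3/7b
5) 773.362ms=12/7b +193.34ms=3/7b
6) 966.702ms=15/7b +193.34ms=3/7b
7) 1160.043ms=18/7b +193.34ms=3/7b
8) 1353.383ms=3b +338.346ms=3/4b
9) 1691.729ms=15/4b +338.346ms=3/4b
10) 2030.075ms=9/2b +676.692ms=3/2b
11) 2706.767ms=6b +338.346ms=3/4b
12) 3045.113ms=27/4b +169.173ms=3/8b
13) 3214.286ms=57/8b +169.173ms=3/8b
14) 3383.459ms=15/2b +676.692ms=3/2b
15) 4060.15ms=9b +676.692ms=3/2b
16) 4736.842ms=21/2b +338.346ms=3/4b
17) 5075.188ms=45/4b +338.346ms=3/4b
Σ=12b of 12 (133bpm 3/4) — PASS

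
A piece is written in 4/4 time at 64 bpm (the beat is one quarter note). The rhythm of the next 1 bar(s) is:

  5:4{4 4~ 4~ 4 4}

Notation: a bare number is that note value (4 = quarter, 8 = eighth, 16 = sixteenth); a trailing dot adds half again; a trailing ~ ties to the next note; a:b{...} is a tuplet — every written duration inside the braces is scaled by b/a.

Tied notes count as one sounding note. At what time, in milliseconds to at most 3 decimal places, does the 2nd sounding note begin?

1. 0.0ms @ 0 + 750.0ms (4/5)
2. 750.0ms @ 4/5 + 2250.0ms (12/5)
3. 3000.0ms @ 16/5 + 750.0ms (4/5)

note 2 onset = 4/5b = 750.0ms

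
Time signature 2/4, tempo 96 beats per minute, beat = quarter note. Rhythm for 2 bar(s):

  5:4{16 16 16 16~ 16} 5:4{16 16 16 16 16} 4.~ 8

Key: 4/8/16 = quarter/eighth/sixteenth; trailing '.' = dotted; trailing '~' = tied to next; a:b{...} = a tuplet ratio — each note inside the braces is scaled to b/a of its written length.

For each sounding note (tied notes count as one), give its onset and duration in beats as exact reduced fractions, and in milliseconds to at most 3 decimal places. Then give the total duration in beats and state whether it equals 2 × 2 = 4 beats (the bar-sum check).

1) 0.0ms=0b +125.0ms=1/5b
2) 125.0ms=1/5b +125.0ms=1/5b
3) 250.0ms=2/5b +125.0ms=1/5b
4) 375.0ms=3/5b +250.0ms=2/5b
5) 625.0ms=1b +125.0ms=1/5b
6) 750.0ms=6/5b +125.0ms=1/5b
7) 875.0ms=7/5b +125.0ms=1/5b
8) 1000.0ms=8/5b +125.0ms=1/5b
9) 1125.0ms=9/5b +125.0ms=1/5b
10) 1250.0ms=2b +1250.0ms=2b
Σ=4b of 4 (96bpm 2/4) — PASS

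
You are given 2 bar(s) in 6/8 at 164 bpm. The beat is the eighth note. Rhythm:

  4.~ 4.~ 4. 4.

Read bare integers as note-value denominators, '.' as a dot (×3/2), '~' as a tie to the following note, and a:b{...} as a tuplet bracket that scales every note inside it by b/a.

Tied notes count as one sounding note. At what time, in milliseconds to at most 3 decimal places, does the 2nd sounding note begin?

note 2 onset = 9b = 3292.683ms

1. 0.0ms @ 0 + 3292.683ms (9)
2. 3292.683ms @ 9 + 1097.561ms (3)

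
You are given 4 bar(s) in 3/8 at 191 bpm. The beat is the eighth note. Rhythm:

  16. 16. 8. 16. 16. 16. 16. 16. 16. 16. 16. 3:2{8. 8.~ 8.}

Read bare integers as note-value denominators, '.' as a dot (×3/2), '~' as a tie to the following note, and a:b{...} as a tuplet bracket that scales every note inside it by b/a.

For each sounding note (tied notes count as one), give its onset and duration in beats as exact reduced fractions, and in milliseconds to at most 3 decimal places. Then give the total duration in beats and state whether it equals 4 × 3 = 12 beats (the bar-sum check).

1) 0.0ms=0b +235.602ms=3/4b
2) 235.602ms=3/4b +235.602ms=3/4b
3) 471.204ms=3/2b +471.204ms=3/2b
4) 942.408ms=3b +235.602ms=3/4b
5) 1178.01ms=15/4b +235.602ms=3/4b
6) 1413.613ms=9/2b +235.602ms=3/4b
7) 1649.215ms=21/4b +235.602ms=3/4b
8) 1884.817ms=6b +235.602ms=3/4b
9) 2120.419ms=27/4b +235.602ms=3/4b
10) 2356.021ms=15/2b +235.602ms=3/4b
11) 2591.623ms=33/4b +235.602ms=3/4b
12) 2827.225ms=9b +314.136ms=1b
13) 3141.361ms=10b +628.272ms=2b
Σ=12b of 12 (191bpm 3/8) — PASS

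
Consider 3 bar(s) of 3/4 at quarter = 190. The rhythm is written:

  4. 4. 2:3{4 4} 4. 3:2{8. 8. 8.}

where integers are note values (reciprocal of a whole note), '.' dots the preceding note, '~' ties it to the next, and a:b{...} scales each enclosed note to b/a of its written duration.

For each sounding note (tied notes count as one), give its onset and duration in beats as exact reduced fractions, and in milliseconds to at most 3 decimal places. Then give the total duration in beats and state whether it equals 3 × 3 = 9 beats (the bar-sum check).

1) 0.0ms=0b +473.684ms=3/2b
2) 473.684ms=3/2b +473.684ms=3/2b
3) 947.368ms=3b +473.684ms=3/2b
4) 1421.053ms=9/2b +473.684ms=3/2b
5) 1894.737ms=6b +473.684ms=3/2b
6) 2368.421ms=15/2b +157.895ms=1/2b
7) 2526.316ms=8b +157.895ms=1/2b
8) 2684.211ms=17/2b +157.895ms=1/2b
Σ=9b of 9 (190bpm 3/4) — PASS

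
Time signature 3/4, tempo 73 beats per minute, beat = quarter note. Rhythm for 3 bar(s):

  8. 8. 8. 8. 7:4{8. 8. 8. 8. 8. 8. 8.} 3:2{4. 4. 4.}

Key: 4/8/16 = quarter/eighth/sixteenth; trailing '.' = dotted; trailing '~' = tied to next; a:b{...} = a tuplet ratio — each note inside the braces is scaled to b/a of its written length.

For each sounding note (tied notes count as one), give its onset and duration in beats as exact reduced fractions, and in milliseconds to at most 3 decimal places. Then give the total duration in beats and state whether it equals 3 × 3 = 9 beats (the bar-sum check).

1) 0.0ms=0b +616.438ms=3/4b
2) 616.438ms=3/4b +616.438ms=3/4b
3) 1232.877ms=3/2b +616.438ms=3/4b
4) 1849.315ms=9/4b +616.438ms=3/4b
5) 2465.753ms=3b +352.25ms=3/7b
6) 2818.004ms=24/7b +352.25ms=3/7b
7) 3170.254ms=27/7b +352.25ms=3/7b
8) 3522.505ms=30/7b +352.25ms=3/7b
9) 3874.755ms=33/7b +352.25ms=3/7b
10) 4227.006ms=36/7b +352.25ms=3/7b
11) 4579.256ms=39/7b +352.25ms=3/7b
12) 4931.507ms=6b +821.918ms=1b
13) 5753.425ms=7b +821.918ms=1b
14) 6575.342ms=8b +821.918ms=1b
Σ=9b of 9 (73bpm 3/4) — PASS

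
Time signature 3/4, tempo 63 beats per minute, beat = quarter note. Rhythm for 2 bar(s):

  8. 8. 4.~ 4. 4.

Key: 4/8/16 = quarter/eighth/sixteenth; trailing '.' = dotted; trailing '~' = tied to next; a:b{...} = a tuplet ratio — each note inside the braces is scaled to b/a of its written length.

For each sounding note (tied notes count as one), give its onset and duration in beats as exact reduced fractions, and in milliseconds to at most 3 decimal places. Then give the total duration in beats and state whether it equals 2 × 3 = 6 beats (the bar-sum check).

1) 0.0ms=0b +714.286ms=3/4b
2) 714.286ms=3/4b +714.286ms=3/4b
3) 1428.571ms=3/2b +2857.143ms=3b
4) 4285.714ms=9/2b +1428.571ms=3/2b
Σ=6b of 6 (63bpm 3/4) — PASS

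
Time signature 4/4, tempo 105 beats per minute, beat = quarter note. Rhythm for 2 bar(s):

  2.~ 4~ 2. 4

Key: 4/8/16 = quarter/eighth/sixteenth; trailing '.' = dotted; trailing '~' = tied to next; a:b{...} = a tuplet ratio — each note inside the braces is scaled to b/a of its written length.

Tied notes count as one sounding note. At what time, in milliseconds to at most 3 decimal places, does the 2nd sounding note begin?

1. 0.0ms @ 0 + 4000.0ms (7)
2. 4000.0ms @ 7 + 571.429ms (1)

note 2 onset = 7b = 4000.0ms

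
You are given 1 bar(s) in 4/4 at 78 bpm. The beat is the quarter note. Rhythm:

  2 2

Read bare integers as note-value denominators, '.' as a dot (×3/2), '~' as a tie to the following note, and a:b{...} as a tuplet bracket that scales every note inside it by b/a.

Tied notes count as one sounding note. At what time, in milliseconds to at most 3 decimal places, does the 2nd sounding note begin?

1. 0.0ms @ 0 + 1538.462ms (2)
2. 1538.462ms @ 2 + 1538.462ms (2)

note 2 onset = 2b = 1538.462ms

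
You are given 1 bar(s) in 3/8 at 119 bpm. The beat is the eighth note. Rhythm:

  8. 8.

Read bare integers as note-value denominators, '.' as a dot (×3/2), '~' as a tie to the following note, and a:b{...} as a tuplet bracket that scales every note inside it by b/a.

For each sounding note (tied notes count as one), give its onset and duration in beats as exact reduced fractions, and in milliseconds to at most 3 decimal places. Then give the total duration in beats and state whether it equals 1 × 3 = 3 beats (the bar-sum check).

1) 0.0ms=0b +756.303ms=3/2b
2) 756.303ms=3/2b +756.303ms=3/2b
Σ=3b of 3 (119bpm 3/8) — PASS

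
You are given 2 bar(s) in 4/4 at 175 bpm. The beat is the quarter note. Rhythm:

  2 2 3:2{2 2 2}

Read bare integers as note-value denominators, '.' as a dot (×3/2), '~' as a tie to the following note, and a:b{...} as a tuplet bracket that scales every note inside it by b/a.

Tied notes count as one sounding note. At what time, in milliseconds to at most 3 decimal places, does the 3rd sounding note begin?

1. 0.0ms @ 0 + 685.714ms (2)
2. 685.714ms @ 2 + 685.714ms (2)
3. 1371.429ms @ 4 + 457.143ms (4/3)
4. 1828.571ms @ 16/3 + 457.143ms (4/3)
5. 2285.714ms @ 20/3 + 457.143ms (4/3)

note 3 onset = 4b = 1371.429ms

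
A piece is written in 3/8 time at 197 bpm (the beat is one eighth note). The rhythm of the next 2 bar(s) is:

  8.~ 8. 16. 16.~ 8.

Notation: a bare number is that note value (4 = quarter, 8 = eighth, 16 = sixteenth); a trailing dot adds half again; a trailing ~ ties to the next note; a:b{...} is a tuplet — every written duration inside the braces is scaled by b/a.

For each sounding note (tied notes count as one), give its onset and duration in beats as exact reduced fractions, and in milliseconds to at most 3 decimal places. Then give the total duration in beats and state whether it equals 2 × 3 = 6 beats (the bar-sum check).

1) 0.0ms=0b +913.706ms=3b
2) 913.706ms=3b +228.426ms=3/4b
3) 1142.132ms=15/4b +685.279ms=9/4b
Σ=6b of 6 (197bpm 3/8) — PASS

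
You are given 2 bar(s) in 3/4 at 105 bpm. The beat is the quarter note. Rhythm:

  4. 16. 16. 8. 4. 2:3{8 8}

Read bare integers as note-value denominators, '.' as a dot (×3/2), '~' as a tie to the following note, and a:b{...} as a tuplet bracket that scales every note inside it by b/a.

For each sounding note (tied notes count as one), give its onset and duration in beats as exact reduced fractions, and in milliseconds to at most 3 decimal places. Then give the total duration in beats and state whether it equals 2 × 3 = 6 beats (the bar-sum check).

1) 0.0ms=0b +857.143ms=3/2b
2) 857.143ms=3/2b +214.286ms=3/8b
3) 1071.429ms=15/8b +214.286ms=3/8b
4) 1285.714ms=9/4b +428.571ms=3/4b
5) 1714.286ms=3b +857.143ms=3/2b
6) 2571.429ms=9/2b +428.571ms=3/4b
7) 3000.0ms=21/4b +428.571ms=3/4b
Σ=6b of 6 (105bpm 3/4) — PASS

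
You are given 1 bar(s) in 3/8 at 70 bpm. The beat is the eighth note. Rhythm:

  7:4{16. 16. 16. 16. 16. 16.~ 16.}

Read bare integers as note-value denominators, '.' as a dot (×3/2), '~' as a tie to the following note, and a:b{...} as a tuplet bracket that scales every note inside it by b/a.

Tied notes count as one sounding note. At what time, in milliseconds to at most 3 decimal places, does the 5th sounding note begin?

note 5 onset = 12/7b = 1469.388ms

1. 0.0ms @ 0 + 367.347ms (3/7)
2. 367.347ms @ 3/7 + 367.347ms (3/7)
3. 734.694ms @ 6/7 + 367.347ms (3/7)
4. 1102.041ms @ 9/7 + 367.347ms (3/7)
5. 1469.388ms @ 12/7 + 367.347ms (3/7)
6. 1836.735ms @ 15/7 + 734.694ms (6/7)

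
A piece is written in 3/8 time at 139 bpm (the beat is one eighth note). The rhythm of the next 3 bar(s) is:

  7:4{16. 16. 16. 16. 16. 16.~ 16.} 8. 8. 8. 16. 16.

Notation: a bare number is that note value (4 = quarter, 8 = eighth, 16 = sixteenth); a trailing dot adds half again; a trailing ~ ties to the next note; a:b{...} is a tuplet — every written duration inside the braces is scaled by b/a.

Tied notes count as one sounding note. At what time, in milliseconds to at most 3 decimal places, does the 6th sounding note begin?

note 6 onset = 15/7b = 924.974ms

1. 0.0ms @ 0 + 184.995ms (3/7)
2. 184.995ms @ 3/7 + 184.995ms (3/7)
3. 369.99ms @ 6/7 + 184.995ms (3/7)
4. 554.985ms @ 9/7 + 184.995ms (3/7)
5. 739.979ms @ 12/7 + 184.995ms (3/7)
6. 924.974ms @ 15/7 + 369.99ms (6/7)
7. 1294.964ms @ 3 + 647.482ms (3/2)
8. 1942.446ms @ 9/2 + 647.482ms (3/2)
9. 2589.928ms @ 6 + 647.482ms (3/2)
10. 3237.41ms @ 15/2 + 323.741ms (3/4)
11. 3561.151ms @ 33/4 + 323.741ms (3/4)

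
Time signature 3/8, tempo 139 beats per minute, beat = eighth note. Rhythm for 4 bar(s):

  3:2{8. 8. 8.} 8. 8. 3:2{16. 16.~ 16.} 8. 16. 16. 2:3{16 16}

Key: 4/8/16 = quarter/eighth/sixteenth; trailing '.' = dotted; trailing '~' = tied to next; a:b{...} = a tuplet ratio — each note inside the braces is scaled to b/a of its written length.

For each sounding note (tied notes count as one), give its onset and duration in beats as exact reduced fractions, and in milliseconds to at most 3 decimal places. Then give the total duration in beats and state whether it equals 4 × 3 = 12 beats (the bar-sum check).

1) 0.0ms=0b +431.655ms=1b
2) 431.655ms=1b +431.655ms=1b
3) 863.309ms=2b +431.655ms=1b
4) 1294.964ms=3b +647.482ms=3/2b
5) 1942.446ms=9/2b +647.482ms=3/2b
6) 2589.928ms=6b +215.827ms=1/2b
7) 2805.755ms=13/2b +431.655ms=1b
8) 3237.41ms=15/2b +647.482ms=3/2b
9) 3884.892ms=9b +323.741ms=3/4b
10) 4208.633ms=39/4b +323.741ms=3/4b
11) 4532.374ms=21/2b +323.741ms=3/4b
12) 4856.115ms=45/4b +323.741ms=3/4b
Σ=12b of 12 (139bpm 3/8) — PASS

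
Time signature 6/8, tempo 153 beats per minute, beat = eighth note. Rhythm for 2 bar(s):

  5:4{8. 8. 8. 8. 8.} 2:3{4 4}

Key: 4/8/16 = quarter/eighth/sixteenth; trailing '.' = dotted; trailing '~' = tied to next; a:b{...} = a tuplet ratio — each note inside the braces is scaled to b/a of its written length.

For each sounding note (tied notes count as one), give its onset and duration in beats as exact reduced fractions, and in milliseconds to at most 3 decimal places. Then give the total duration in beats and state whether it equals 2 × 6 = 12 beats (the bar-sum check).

1) 0.0ms=0b +470.588ms=6/5b
2) 470.588ms=6/5b +470.588ms=6/5b
3) 941.176ms=12/5b +470.588ms=6/5b
4) 1411.765ms=18/5b +470.588ms=6/5b
5) 1882.353ms=24/5b +470.588ms=6/5b
6) 2352.941ms=6b +1176.471ms=3b
7) 3529.412ms=9b +1176.471ms=3b
Σ=12b of 12 (153bpm 6/8) — PASS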